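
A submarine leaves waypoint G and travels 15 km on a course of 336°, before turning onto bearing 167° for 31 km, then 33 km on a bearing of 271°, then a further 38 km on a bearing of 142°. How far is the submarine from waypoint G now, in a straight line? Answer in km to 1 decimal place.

46.7 km

Leg 1 (336°, 15 km): east 15 sin 336° = -6.10, north 15 cos 336° = 13.70
Leg 2 (167°, 31 km): east 31 sin 167° = 6.97, north 31 cos 167° = -30.21
Leg 3 (271°, 33 km): east 33 sin 271° = -32.99, north 33 cos 271° = 0.58
Leg 4 (142°, 38 km): east 38 sin 142° = 23.40, north 38 cos 142° = -29.94
Net: -8.73 east, -45.87 north. Distance = √((-8.73)² + (-45.87)²) = 46.694 km.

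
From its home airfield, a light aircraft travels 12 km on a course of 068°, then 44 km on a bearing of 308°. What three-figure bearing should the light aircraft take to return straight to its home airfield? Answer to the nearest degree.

143°

Leg 1 (068°, 12 km): east 12 sin 68° = 11.13, north 12 cos 68° = 4.50
Leg 2 (308°, 44 km): east 44 sin 308° = -34.67, north 44 cos 308° = 27.09
Net displacement: -23.55 east, 31.58 north. Direction back to start is (23.55, -31.58): bearing = atan2(23.55, -31.58) mod 360° = 143.30° ≈ 143°.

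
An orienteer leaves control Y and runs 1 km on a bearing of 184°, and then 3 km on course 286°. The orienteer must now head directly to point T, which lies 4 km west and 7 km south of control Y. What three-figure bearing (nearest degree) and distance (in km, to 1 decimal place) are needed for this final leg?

189°, 6.9 km

Leg 1 (184°, 1 km): east 1 sin 184° = -0.07, north 1 cos 184° = -1.00
Leg 2 (286°, 3 km): east 3 sin 286° = -2.88, north 3 cos 286° = 0.83
Current position: (-2.95, -0.17). Target: (-4, -7). Remaining: Δeast = -1.05, Δnorth = -6.83.
Bearing = atan2(-1.05, -6.83) mod 360° = 188.71°; distance = √((-1.05)² + (-6.83)²) = 6.909 km.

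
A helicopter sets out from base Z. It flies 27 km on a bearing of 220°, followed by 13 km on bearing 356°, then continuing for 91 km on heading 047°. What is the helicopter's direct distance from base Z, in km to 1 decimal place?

Leg 1 (220°, 27 km): east 27 sin 220° = -17.36, north 27 cos 220° = -20.68
Leg 2 (356°, 13 km): east 13 sin 356° = -0.91, north 13 cos 356° = 12.97
Leg 3 (047°, 91 km): east 91 sin 47° = 66.55, north 91 cos 47° = 62.06
Net: 48.29 east, 54.35 north. Distance = √((48.29)² + (54.35)²) = 72.702 km.

72.7 km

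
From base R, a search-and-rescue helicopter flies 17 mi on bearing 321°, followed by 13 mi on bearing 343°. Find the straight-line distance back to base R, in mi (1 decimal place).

Leg 1 (321°, 17 mi): east 17 sin 321° = -10.70, north 17 cos 321° = 13.21
Leg 2 (343°, 13 mi): east 13 sin 343° = -3.80, north 13 cos 343° = 12.43
Net: -14.50 east, 25.64 north. Distance = √((-14.50)² + (25.64)²) = 29.459 mi.

29.5 mi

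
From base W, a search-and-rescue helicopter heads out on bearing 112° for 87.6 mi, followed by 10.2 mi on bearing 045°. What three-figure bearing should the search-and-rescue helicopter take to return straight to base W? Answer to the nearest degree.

Leg 1 (112°, 87.6 mi): east 87.6 sin 112° = 81.22, north 87.6 cos 112° = -32.82
Leg 2 (045°, 10.2 mi): east 10.2 sin 45° = 7.21, north 10.2 cos 45° = 7.21
Net displacement: 88.43 east, -25.60 north. Direction back to start is (-88.43, 25.60): bearing = atan2(-88.43, 25.60) mod 360° = 286.15° ≈ 286°.

286°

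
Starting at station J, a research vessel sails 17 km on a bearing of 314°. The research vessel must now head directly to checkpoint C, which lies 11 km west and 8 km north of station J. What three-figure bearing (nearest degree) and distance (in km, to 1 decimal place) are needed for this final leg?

Leg 1 (314°, 17 km): east 17 sin 314° = -12.23, north 17 cos 314° = 11.81
Current position: (-12.23, 11.81). Target: (-11, 8). Remaining: Δeast = 1.23, Δnorth = -3.81.
Bearing = atan2(1.23, -3.81) mod 360° = 162.12°; distance = √((1.23)² + (-3.81)²) = 4.002 km.

162°, 4.0 km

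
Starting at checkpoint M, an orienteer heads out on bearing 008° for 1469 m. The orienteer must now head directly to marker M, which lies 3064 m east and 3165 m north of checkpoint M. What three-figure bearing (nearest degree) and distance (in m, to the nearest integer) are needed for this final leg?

059°, 3332 m

Leg 1 (008°, 1469 m): east 1469 sin 8° = 204.45, north 1469 cos 8° = 1454.70
Current position: (204.45, 1454.70). Target: (3064, 3165). Remaining: Δeast = 2859.55, Δnorth = 1710.30.
Bearing = atan2(2859.55, 1710.30) mod 360° = 59.12°; distance = √((2859.55)² + (1710.30)²) = 3331.991 m.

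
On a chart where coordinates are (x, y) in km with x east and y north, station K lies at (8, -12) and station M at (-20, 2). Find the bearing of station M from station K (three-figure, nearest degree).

Δeast = -20 − 8 = -28.00; Δnorth = 2 − -12 = 14.00.
Bearing = atan2(Δeast, Δnorth) mod 360° = 296.57° ≈ 297°.

297°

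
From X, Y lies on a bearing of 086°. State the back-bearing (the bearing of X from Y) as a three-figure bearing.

266°

Back-bearing = 086° + 180° = 266°.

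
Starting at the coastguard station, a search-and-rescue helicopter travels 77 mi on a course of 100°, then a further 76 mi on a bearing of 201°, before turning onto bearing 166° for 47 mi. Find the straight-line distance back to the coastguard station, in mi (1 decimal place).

143.1 mi

Leg 1 (100°, 77 mi): east 77 sin 100° = 75.83, north 77 cos 100° = -13.37
Leg 2 (201°, 76 mi): east 76 sin 201° = -27.24, north 76 cos 201° = -70.95
Leg 3 (166°, 47 mi): east 47 sin 166° = 11.37, north 47 cos 166° = -45.60
Net: 59.96 east, -129.93 north. Distance = √((59.96)² + (-129.93)²) = 143.097 mi.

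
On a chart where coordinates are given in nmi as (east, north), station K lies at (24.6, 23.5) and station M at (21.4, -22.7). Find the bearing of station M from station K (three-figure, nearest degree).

184°

Δeast = 21.4 − 24.6 = -3.20; Δnorth = -22.7 − 23.5 = -46.20.
Bearing = atan2(Δeast, Δnorth) mod 360° = 183.96° ≈ 184°.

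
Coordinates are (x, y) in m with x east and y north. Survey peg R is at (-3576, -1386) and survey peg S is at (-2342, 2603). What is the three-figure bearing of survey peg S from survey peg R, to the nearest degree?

Δeast = -2342 − -3576 = 1234.00; Δnorth = 2603 − -1386 = 3989.00.
Bearing = atan2(Δeast, Δnorth) mod 360° = 17.19° ≈ 017°.

017°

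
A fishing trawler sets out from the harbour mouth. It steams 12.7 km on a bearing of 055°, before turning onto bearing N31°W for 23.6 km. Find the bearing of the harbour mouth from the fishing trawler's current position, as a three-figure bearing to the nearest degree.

Leg 1 (055°, 12.7 km): east 12.7 sin 55° = 10.40, north 12.7 cos 55° = 7.28
Leg 2 (N31°W, 23.6 km): east 23.6 sin 329° = -12.15, north 23.6 cos 329° = 20.23
Net displacement: -1.75 east, 27.51 north. Direction back to start is (1.75, -27.51): bearing = atan2(1.75, -27.51) mod 360° = 176.36° ≈ 176°.

176°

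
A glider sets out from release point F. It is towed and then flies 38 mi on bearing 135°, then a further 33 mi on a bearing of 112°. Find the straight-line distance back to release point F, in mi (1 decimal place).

69.6 mi

Leg 1 (135°, 38 mi): east 38 sin 135° = 26.87, north 38 cos 135° = -26.87
Leg 2 (112°, 33 mi): east 33 sin 112° = 30.60, north 33 cos 112° = -12.36
Net: 57.47 east, -39.23 north. Distance = √((57.47)² + (-39.23)²) = 69.582 mi.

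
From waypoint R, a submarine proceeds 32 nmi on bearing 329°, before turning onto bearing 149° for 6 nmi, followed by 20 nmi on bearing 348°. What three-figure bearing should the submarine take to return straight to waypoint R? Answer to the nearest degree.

Leg 1 (329°, 32 nmi): east 32 sin 329° = -16.48, north 32 cos 329° = 27.43
Leg 2 (149°, 6 nmi): east 6 sin 149° = 3.09, north 6 cos 149° = -5.14
Leg 3 (348°, 20 nmi): east 20 sin 348° = -4.16, north 20 cos 348° = 19.56
Net displacement: -17.55 east, 41.85 north. Direction back to start is (17.55, -41.85): bearing = atan2(17.55, -41.85) mod 360° = 157.25° ≈ 157°.

157°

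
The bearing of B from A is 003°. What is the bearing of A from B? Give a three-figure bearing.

Back-bearing = 003° + 180° = 183°.

183°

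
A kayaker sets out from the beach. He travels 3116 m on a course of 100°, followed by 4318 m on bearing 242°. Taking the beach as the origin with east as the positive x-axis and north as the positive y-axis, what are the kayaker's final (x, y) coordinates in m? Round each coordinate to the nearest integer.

(-744, -2568)

Leg 1 (100°, 3116 m): east 3116 sin 100° = 3068.66, north 3116 cos 100° = -541.09
Leg 2 (242°, 4318 m): east 4318 sin 242° = -3812.57, north 4318 cos 242° = -2027.18
Summing: -743.91 m east, -2568.27 m north → (-744, -2568).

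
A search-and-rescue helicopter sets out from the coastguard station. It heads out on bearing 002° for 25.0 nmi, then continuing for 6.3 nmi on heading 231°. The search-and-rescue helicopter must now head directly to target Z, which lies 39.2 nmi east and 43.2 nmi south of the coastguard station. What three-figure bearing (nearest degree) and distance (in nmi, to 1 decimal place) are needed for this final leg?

Leg 1 (002°, 25.0 nmi): east 25.0 sin 2° = 0.87, north 25.0 cos 2° = 24.98
Leg 2 (231°, 6.3 nmi): east 6.3 sin 231° = -4.90, north 6.3 cos 231° = -3.96
Current position: (-4.02, 21.02). Target: (39.2, -43.2). Remaining: Δeast = 43.22, Δnorth = -64.22.
Bearing = atan2(43.22, -64.22) mod 360° = 146.06°; distance = √((43.22)² + (-64.22)²) = 77.411 nmi.

146°, 77.4 nmi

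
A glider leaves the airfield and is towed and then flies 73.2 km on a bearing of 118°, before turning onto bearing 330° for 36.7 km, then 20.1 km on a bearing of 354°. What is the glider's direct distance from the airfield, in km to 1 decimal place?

47.5 km

Leg 1 (118°, 73.2 km): east 73.2 sin 118° = 64.63, north 73.2 cos 118° = -34.37
Leg 2 (330°, 36.7 km): east 36.7 sin 330° = -18.35, north 36.7 cos 330° = 31.78
Leg 3 (354°, 20.1 km): east 20.1 sin 354° = -2.10, north 20.1 cos 354° = 19.99
Net: 44.18 east, 17.41 north. Distance = √((44.18)² + (17.41)²) = 47.486 km.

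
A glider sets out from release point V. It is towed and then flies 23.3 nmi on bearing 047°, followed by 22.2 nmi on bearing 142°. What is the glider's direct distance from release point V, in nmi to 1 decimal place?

Leg 1 (047°, 23.3 nmi): east 23.3 sin 47° = 17.04, north 23.3 cos 47° = 15.89
Leg 2 (142°, 22.2 nmi): east 22.2 sin 142° = 13.67, north 22.2 cos 142° = -17.49
Net: 30.71 east, -1.60 north. Distance = √((30.71)² + (-1.60)²) = 30.750 nmi.

30.8 nmi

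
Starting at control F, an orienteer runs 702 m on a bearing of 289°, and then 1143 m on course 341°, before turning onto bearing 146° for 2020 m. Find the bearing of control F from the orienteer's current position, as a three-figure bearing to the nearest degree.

346°

Leg 1 (289°, 702 m): east 702 sin 289° = -663.75, north 702 cos 289° = 228.55
Leg 2 (341°, 1143 m): east 1143 sin 341° = -372.12, north 1143 cos 341° = 1080.73
Leg 3 (146°, 2020 m): east 2020 sin 146° = 1129.57, north 2020 cos 146° = -1674.66
Net displacement: 93.69 east, -365.38 north. Direction back to start is (-93.69, 365.38): bearing = atan2(-93.69, 365.38) mod 360° = 345.62° ≈ 346°.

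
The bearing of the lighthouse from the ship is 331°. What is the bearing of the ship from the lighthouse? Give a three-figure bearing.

Back-bearing = 331° − 180° = 151°.

151°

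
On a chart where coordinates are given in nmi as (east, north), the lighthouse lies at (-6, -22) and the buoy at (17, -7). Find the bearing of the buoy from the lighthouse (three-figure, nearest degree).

057°

Δeast = 17 − -6 = 23.00; Δnorth = -7 − -22 = 15.00.
Bearing = atan2(Δeast, Δnorth) mod 360° = 56.89° ≈ 057°.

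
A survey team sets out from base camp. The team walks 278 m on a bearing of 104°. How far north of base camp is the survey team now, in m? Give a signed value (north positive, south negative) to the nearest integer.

Leg 1 (104°, 278 m): east 278 sin 104° = 269.74, north 278 cos 104° = -67.25
Net north component: -67.25 m.

-67 m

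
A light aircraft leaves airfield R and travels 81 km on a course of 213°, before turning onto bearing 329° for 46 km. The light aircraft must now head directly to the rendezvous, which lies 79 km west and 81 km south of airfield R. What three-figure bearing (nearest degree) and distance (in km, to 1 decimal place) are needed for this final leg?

192°, 53.7 km

Leg 1 (213°, 81 km): east 81 sin 213° = -44.12, north 81 cos 213° = -67.93
Leg 2 (329°, 46 km): east 46 sin 329° = -23.69, north 46 cos 329° = 39.43
Current position: (-67.81, -28.50). Target: (-79, -81). Remaining: Δeast = -11.19, Δnorth = -52.50.
Bearing = atan2(-11.19, -52.50) mod 360° = 192.04°; distance = √((-11.19)² + (-52.50)²) = 53.677 km.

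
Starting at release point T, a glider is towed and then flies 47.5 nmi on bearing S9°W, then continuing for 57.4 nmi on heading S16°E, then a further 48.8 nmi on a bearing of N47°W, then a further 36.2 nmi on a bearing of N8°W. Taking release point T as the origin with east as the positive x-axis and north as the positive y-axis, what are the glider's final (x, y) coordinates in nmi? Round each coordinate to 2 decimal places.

(-32.34, -32.96)

Leg 1 (S9°W, 47.5 nmi): east 47.5 sin 189° = -7.43, north 47.5 cos 189° = -46.92
Leg 2 (S16°E, 57.4 nmi): east 57.4 sin 164° = 15.82, north 57.4 cos 164° = -55.18
Leg 3 (N47°W, 48.8 nmi): east 48.8 sin 313° = -35.69, north 48.8 cos 313° = 33.28
Leg 4 (N8°W, 36.2 nmi): east 36.2 sin 352° = -5.04, north 36.2 cos 352° = 35.85
Summing: -32.34 nmi east, -32.96 nmi north → (-32.34, -32.96).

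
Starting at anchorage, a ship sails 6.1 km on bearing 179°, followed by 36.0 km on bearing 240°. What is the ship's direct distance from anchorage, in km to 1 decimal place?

Leg 1 (179°, 6.1 km): east 6.1 sin 179° = 0.11, north 6.1 cos 179° = -6.10
Leg 2 (240°, 36.0 km): east 36.0 sin 240° = -31.18, north 36.0 cos 240° = -18.00
Net: -31.07 east, -24.10 north. Distance = √((-31.07)² + (-24.10)²) = 39.321 km.

39.3 km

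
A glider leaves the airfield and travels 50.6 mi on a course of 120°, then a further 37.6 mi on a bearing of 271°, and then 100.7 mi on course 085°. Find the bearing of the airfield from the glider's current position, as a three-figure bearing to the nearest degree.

278°

Leg 1 (120°, 50.6 mi): east 50.6 sin 120° = 43.82, north 50.6 cos 120° = -25.30
Leg 2 (271°, 37.6 mi): east 37.6 sin 271° = -37.59, north 37.6 cos 271° = 0.66
Leg 3 (085°, 100.7 mi): east 100.7 sin 85° = 100.32, north 100.7 cos 85° = 8.78
Net displacement: 106.54 east, -15.87 north. Direction back to start is (-106.54, 15.87): bearing = atan2(-106.54, 15.87) mod 360° = 278.47° ≈ 278°.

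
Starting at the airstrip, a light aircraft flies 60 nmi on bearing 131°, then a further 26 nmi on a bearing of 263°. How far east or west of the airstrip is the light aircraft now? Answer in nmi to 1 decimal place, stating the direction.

Leg 1 (131°, 60 nmi): east 60 sin 131° = 45.28, north 60 cos 131° = -39.36
Leg 2 (263°, 26 nmi): east 26 sin 263° = -25.81, north 26 cos 263° = -3.17
Net east component: 19.48 nmi.

19.5 nmi east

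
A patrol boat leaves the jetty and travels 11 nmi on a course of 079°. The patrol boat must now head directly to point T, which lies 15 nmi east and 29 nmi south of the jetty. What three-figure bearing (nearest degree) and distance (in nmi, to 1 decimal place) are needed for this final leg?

Leg 1 (079°, 11 nmi): east 11 sin 79° = 10.80, north 11 cos 79° = 2.10
Current position: (10.80, 2.10). Target: (15, -29). Remaining: Δeast = 4.20, Δnorth = -31.10.
Bearing = atan2(4.20, -31.10) mod 360° = 172.30°; distance = √((4.20)² + (-31.10)²) = 31.382 nmi.

172°, 31.4 nmi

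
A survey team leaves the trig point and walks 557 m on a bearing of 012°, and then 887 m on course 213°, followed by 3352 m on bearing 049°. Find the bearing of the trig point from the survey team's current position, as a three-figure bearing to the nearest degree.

Leg 1 (012°, 557 m): east 557 sin 12° = 115.81, north 557 cos 12° = 544.83
Leg 2 (213°, 887 m): east 887 sin 213° = -483.09, north 887 cos 213° = -743.90
Leg 3 (049°, 3352 m): east 3352 sin 49° = 2529.79, north 3352 cos 49° = 2199.11
Net displacement: 2162.50 east, 2000.04 north. Direction back to start is (-2162.50, -2000.04): bearing = atan2(-2162.50, -2000.04) mod 360° = 227.24° ≈ 227°.

227°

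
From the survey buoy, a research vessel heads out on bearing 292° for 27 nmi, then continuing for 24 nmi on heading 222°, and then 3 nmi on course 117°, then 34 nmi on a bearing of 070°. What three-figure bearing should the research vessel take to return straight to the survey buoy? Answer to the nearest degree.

Leg 1 (292°, 27 nmi): east 27 sin 292° = -25.03, north 27 cos 292° = 10.11
Leg 2 (222°, 24 nmi): east 24 sin 222° = -16.06, north 24 cos 222° = -17.84
Leg 3 (117°, 3 nmi): east 3 sin 117° = 2.67, north 3 cos 117° = -1.36
Leg 4 (070°, 34 nmi): east 34 sin 70° = 31.95, north 34 cos 70° = 11.63
Net displacement: -6.47 east, 2.55 north. Direction back to start is (6.47, -2.55): bearing = atan2(6.47, -2.55) mod 360° = 111.48° ≈ 111°.

111°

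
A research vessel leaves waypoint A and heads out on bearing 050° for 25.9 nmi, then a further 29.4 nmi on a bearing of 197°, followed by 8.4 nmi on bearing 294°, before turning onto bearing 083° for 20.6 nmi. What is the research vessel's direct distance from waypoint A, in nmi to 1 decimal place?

Leg 1 (050°, 25.9 nmi): east 25.9 sin 50° = 19.84, north 25.9 cos 50° = 16.65
Leg 2 (197°, 29.4 nmi): east 29.4 sin 197° = -8.60, north 29.4 cos 197° = -28.12
Leg 3 (294°, 8.4 nmi): east 8.4 sin 294° = -7.67, north 8.4 cos 294° = 3.42
Leg 4 (083°, 20.6 nmi): east 20.6 sin 83° = 20.45, north 20.6 cos 83° = 2.51
Net: 24.02 east, -5.54 north. Distance = √((24.02)² + (-5.54)²) = 24.648 nmi.

24.6 nmi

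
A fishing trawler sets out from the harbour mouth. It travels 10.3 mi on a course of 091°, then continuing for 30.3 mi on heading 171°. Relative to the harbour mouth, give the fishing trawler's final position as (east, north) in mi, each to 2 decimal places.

Leg 1 (091°, 10.3 mi): east 10.3 sin 91° = 10.30, north 10.3 cos 91° = -0.18
Leg 2 (171°, 30.3 mi): east 30.3 sin 171° = 4.74, north 30.3 cos 171° = -29.93
Summing: 15.04 mi east, -30.11 mi north → (15.04, -30.11).

(15.04, -30.11)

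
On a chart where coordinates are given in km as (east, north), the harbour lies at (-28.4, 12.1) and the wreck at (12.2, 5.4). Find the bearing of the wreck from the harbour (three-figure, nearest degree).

Δeast = 12.2 − -28.4 = 40.60; Δnorth = 5.4 − 12.1 = -6.70.
Bearing = atan2(Δeast, Δnorth) mod 360° = 99.37° ≈ 099°.

099°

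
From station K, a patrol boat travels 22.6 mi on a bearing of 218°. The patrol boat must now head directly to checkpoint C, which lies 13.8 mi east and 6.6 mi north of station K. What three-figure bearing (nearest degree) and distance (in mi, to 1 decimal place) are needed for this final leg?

Leg 1 (218°, 22.6 mi): east 22.6 sin 218° = -13.91, north 22.6 cos 218° = -17.81
Current position: (-13.91, -17.81). Target: (13.8, 6.6). Remaining: Δeast = 27.71, Δnorth = 24.41.
Bearing = atan2(27.71, 24.41) mod 360° = 48.63°; distance = √((27.71)² + (24.41)²) = 36.931 mi.

049°, 36.9 mi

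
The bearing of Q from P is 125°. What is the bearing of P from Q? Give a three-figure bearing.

305°

Back-bearing = 125° + 180° = 305°.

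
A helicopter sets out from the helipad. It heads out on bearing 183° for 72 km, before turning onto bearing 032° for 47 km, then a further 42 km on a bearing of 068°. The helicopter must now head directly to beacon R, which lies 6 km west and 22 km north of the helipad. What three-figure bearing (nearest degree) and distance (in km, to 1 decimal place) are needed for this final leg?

Leg 1 (183°, 72 km): east 72 sin 183° = -3.77, north 72 cos 183° = -71.90
Leg 2 (032°, 47 km): east 47 sin 32° = 24.91, north 47 cos 32° = 39.86
Leg 3 (068°, 42 km): east 42 sin 68° = 38.94, north 42 cos 68° = 15.73
Current position: (60.08, -16.31). Target: (-6, 22). Remaining: Δeast = -66.08, Δnorth = 38.31.
Bearing = atan2(-66.08, 38.31) mod 360° = 300.10°; distance = √((-66.08)² + (38.31)²) = 76.382 km.

300°, 76.4 km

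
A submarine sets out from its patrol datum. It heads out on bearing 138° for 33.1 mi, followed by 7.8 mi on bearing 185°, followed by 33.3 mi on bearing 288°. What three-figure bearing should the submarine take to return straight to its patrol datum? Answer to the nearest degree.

025°

Leg 1 (138°, 33.1 mi): east 33.1 sin 138° = 22.15, north 33.1 cos 138° = -24.60
Leg 2 (185°, 7.8 mi): east 7.8 sin 185° = -0.68, north 7.8 cos 185° = -7.77
Leg 3 (288°, 33.3 mi): east 33.3 sin 288° = -31.67, north 33.3 cos 288° = 10.29
Net displacement: -10.20 east, -22.08 north. Direction back to start is (10.20, 22.08): bearing = atan2(10.20, 22.08) mod 360° = 24.80° ≈ 025°.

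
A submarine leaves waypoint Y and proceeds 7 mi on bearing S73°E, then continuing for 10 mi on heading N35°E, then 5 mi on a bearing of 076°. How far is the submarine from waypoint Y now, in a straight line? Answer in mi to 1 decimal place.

Leg 1 (S73°E, 7 mi): east 7 sin 107° = 6.69, north 7 cos 107° = -2.05
Leg 2 (N35°E, 10 mi): east 10 sin 35° = 5.74, north 10 cos 35° = 8.19
Leg 3 (076°, 5 mi): east 5 sin 76° = 4.85, north 5 cos 76° = 1.21
Net: 17.28 east, 7.35 north. Distance = √((17.28)² + (7.35)²) = 18.781 mi.

18.8 mi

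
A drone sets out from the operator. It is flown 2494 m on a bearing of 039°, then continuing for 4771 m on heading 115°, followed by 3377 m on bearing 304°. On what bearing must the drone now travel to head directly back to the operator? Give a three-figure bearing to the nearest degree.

Leg 1 (039°, 2494 m): east 2494 sin 39° = 1569.53, north 2494 cos 39° = 1938.20
Leg 2 (115°, 4771 m): east 4771 sin 115° = 4323.99, north 4771 cos 115° = -2016.31
Leg 3 (304°, 3377 m): east 3377 sin 304° = -2799.66, north 3377 cos 304° = 1888.39
Net displacement: 3093.86 east, 1810.28 north. Direction back to start is (-3093.86, -1810.28): bearing = atan2(-3093.86, -1810.28) mod 360° = 239.67° ≈ 240°.

240°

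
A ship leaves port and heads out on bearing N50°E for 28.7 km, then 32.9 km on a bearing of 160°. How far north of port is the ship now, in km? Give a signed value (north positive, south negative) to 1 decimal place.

Leg 1 (N50°E, 28.7 km): east 28.7 sin 50° = 21.99, north 28.7 cos 50° = 18.45
Leg 2 (160°, 32.9 km): east 32.9 sin 160° = 11.25, north 32.9 cos 160° = -30.92
Net north component: -12.47 km.

-12.5 km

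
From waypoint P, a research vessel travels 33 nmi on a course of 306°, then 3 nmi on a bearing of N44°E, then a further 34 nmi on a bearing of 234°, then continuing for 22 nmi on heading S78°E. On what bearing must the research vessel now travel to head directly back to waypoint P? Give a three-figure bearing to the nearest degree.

Leg 1 (306°, 33 nmi): east 33 sin 306° = -26.70, north 33 cos 306° = 19.40
Leg 2 (N44°E, 3 nmi): east 3 sin 44° = 2.08, north 3 cos 44° = 2.16
Leg 3 (234°, 34 nmi): east 34 sin 234° = -27.51, north 34 cos 234° = -19.98
Leg 4 (S78°E, 22 nmi): east 22 sin 102° = 21.52, north 22 cos 102° = -4.57
Net displacement: -30.60 east, -3.00 north. Direction back to start is (30.60, 3.00): bearing = atan2(30.60, 3.00) mod 360° = 84.39° ≈ 084°.

084°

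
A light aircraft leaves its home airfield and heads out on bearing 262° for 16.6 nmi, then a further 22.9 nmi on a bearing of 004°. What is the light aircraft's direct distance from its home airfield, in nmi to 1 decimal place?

25.3 nmi

Leg 1 (262°, 16.6 nmi): east 16.6 sin 262° = -16.44, north 16.6 cos 262° = -2.31
Leg 2 (004°, 22.9 nmi): east 22.9 sin 4° = 1.60, north 22.9 cos 4° = 22.84
Net: -14.84 east, 20.53 north. Distance = √((-14.84)² + (20.53)²) = 25.336 nmi.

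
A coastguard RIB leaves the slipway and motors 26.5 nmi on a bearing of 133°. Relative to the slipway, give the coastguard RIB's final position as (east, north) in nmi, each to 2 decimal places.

(19.38, -18.07)

Leg 1 (133°, 26.5 nmi): east 26.5 sin 133° = 19.38, north 26.5 cos 133° = -18.07
Summing: 19.38 nmi east, -18.07 nmi north → (19.38, -18.07).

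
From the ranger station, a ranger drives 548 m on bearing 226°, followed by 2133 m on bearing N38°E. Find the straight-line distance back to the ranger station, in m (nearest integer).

Leg 1 (226°, 548 m): east 548 sin 226° = -394.20, north 548 cos 226° = -380.67
Leg 2 (N38°E, 2133 m): east 2133 sin 38° = 1313.21, north 2133 cos 38° = 1680.83
Net: 919.01 east, 1300.15 north. Distance = √((919.01)² + (1300.15)²) = 1592.161 m.

1592 m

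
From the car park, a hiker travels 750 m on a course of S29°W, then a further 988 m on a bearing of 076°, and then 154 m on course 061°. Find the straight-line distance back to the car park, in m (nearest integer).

Leg 1 (S29°W, 750 m): east 750 sin 209° = -363.61, north 750 cos 209° = -655.96
Leg 2 (076°, 988 m): east 988 sin 76° = 958.65, north 988 cos 76° = 239.02
Leg 3 (061°, 154 m): east 154 sin 61° = 134.69, north 154 cos 61° = 74.66
Net: 729.74 east, -342.29 north. Distance = √((729.74)² + (-342.29)²) = 806.024 m.

806 m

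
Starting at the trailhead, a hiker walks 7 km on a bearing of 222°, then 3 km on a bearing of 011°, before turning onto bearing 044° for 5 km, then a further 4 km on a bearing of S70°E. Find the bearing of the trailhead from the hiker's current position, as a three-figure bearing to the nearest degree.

271°

Leg 1 (222°, 7 km): east 7 sin 222° = -4.68, north 7 cos 222° = -5.20
Leg 2 (011°, 3 km): east 3 sin 11° = 0.57, north 3 cos 11° = 2.94
Leg 3 (044°, 5 km): east 5 sin 44° = 3.47, north 5 cos 44° = 3.60
Leg 4 (S70°E, 4 km): east 4 sin 110° = 3.76, north 4 cos 110° = -1.37
Net displacement: 3.12 east, -0.03 north. Direction back to start is (-3.12, 0.03): bearing = atan2(-3.12, 0.03) mod 360° = 270.52° ≈ 271°.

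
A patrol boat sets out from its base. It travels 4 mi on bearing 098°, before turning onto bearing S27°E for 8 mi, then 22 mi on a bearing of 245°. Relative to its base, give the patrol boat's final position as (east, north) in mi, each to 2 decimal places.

Leg 1 (098°, 4 mi): east 4 sin 98° = 3.96, north 4 cos 98° = -0.56
Leg 2 (S27°E, 8 mi): east 8 sin 153° = 3.63, north 8 cos 153° = -7.13
Leg 3 (245°, 22 mi): east 22 sin 245° = -19.94, north 22 cos 245° = -9.30
Summing: -12.35 mi east, -16.98 mi north → (-12.35, -16.98).

(-12.35, -16.98)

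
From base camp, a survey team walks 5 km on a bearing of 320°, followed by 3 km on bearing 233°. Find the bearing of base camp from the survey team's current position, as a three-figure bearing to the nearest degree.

110°

Leg 1 (320°, 5 km): east 5 sin 320° = -3.21, north 5 cos 320° = 3.83
Leg 2 (233°, 3 km): east 3 sin 233° = -2.40, north 3 cos 233° = -1.81
Net displacement: -5.61 east, 2.02 north. Direction back to start is (5.61, -2.02): bearing = atan2(5.61, -2.02) mod 360° = 109.85° ≈ 110°.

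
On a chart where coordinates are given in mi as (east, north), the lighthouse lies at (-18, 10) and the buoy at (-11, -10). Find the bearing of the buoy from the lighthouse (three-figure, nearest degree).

Δeast = -11 − -18 = 7.00; Δnorth = -10 − 10 = -20.00.
Bearing = atan2(Δeast, Δnorth) mod 360° = 160.71° ≈ 161°.

161°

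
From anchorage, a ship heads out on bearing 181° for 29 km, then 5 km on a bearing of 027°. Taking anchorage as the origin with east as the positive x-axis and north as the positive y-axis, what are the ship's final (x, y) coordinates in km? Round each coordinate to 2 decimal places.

Leg 1 (181°, 29 km): east 29 sin 181° = -0.51, north 29 cos 181° = -29.00
Leg 2 (027°, 5 km): east 5 sin 27° = 2.27, north 5 cos 27° = 4.46
Summing: 1.76 km east, -24.54 km north → (1.76, -24.54).

(1.76, -24.54)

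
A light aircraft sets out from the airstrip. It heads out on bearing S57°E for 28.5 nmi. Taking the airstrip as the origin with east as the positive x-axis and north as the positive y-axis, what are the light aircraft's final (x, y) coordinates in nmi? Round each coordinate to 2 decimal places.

(23.90, -15.52)

Leg 1 (S57°E, 28.5 nmi): east 28.5 sin 123° = 23.90, north 28.5 cos 123° = -15.52
Summing: 23.90 nmi east, -15.52 nmi north → (23.90, -15.52).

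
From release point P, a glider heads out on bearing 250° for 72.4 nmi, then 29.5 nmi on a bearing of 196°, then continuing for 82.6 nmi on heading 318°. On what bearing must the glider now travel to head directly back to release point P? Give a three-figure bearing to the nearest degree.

094°

Leg 1 (250°, 72.4 nmi): east 72.4 sin 250° = -68.03, north 72.4 cos 250° = -24.76
Leg 2 (196°, 29.5 nmi): east 29.5 sin 196° = -8.13, north 29.5 cos 196° = -28.36
Leg 3 (318°, 82.6 nmi): east 82.6 sin 318° = -55.27, north 82.6 cos 318° = 61.38
Net displacement: -131.44 east, 8.26 north. Direction back to start is (131.44, -8.26): bearing = atan2(131.44, -8.26) mod 360° = 93.60° ≈ 094°.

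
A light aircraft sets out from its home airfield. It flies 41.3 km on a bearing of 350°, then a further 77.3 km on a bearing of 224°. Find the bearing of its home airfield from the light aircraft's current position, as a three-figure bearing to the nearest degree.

Leg 1 (350°, 41.3 km): east 41.3 sin 350° = -7.17, north 41.3 cos 350° = 40.67
Leg 2 (224°, 77.3 km): east 77.3 sin 224° = -53.70, north 77.3 cos 224° = -55.60
Net displacement: -60.87 east, -14.93 north. Direction back to start is (60.87, 14.93): bearing = atan2(60.87, 14.93) mod 360° = 76.22° ≈ 076°.

076°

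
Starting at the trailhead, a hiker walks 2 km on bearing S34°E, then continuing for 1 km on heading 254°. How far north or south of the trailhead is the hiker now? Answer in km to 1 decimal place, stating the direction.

Leg 1 (S34°E, 2 km): east 2 sin 146° = 1.12, north 2 cos 146° = -1.66
Leg 2 (254°, 1 km): east 1 sin 254° = -0.96, north 1 cos 254° = -0.28
Net north component: -1.93 km.

1.9 km south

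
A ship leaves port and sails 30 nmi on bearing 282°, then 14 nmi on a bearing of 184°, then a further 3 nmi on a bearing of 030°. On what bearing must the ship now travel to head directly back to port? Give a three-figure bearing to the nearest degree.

Leg 1 (282°, 30 nmi): east 30 sin 282° = -29.34, north 30 cos 282° = 6.24
Leg 2 (184°, 14 nmi): east 14 sin 184° = -0.98, north 14 cos 184° = -13.97
Leg 3 (030°, 3 nmi): east 3 sin 30° = 1.50, north 3 cos 30° = 2.60
Net displacement: -28.82 east, -5.13 north. Direction back to start is (28.82, 5.13): bearing = atan2(28.82, 5.13) mod 360° = 79.91° ≈ 080°.

080°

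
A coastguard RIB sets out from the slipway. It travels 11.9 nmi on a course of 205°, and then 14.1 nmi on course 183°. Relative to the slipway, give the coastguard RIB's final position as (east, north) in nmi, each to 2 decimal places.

Leg 1 (205°, 11.9 nmi): east 11.9 sin 205° = -5.03, north 11.9 cos 205° = -10.79
Leg 2 (183°, 14.1 nmi): east 14.1 sin 183° = -0.74, north 14.1 cos 183° = -14.08
Summing: -5.77 nmi east, -24.87 nmi north → (-5.77, -24.87).

(-5.77, -24.87)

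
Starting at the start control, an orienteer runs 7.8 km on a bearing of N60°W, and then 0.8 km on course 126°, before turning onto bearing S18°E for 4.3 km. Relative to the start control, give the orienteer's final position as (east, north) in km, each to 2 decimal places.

Leg 1 (N60°W, 7.8 km): east 7.8 sin 300° = -6.75, north 7.8 cos 300° = 3.90
Leg 2 (126°, 0.8 km): east 0.8 sin 126° = 0.65, north 0.8 cos 126° = -0.47
Leg 3 (S18°E, 4.3 km): east 4.3 sin 162° = 1.33, north 4.3 cos 162° = -4.09
Summing: -4.78 km east, -0.66 km north → (-4.78, -0.66).

(-4.78, -0.66)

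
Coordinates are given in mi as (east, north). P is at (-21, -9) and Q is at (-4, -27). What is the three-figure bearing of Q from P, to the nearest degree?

Δeast = -4 − -21 = 17.00; Δnorth = -27 − -9 = -18.00.
Bearing = atan2(Δeast, Δnorth) mod 360° = 136.64° ≈ 137°.

137°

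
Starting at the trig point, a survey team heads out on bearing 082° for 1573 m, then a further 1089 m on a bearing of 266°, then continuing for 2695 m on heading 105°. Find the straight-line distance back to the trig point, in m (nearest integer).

Leg 1 (082°, 1573 m): east 1573 sin 82° = 1557.69, north 1573 cos 82° = 218.92
Leg 2 (266°, 1089 m): east 1089 sin 266° = -1086.35, north 1089 cos 266° = -75.96
Leg 3 (105°, 2695 m): east 2695 sin 105° = 2603.17, north 2695 cos 105° = -697.52
Net: 3074.51 east, -554.56 north. Distance = √((3074.51)² + (-554.56)²) = 3124.129 m.

3124 m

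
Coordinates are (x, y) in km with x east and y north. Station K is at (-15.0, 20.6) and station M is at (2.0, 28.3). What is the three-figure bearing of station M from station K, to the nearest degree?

Δeast = 2.0 − -15.0 = 17.00; Δnorth = 28.3 − 20.6 = 7.70.
Bearing = atan2(Δeast, Δnorth) mod 360° = 65.63° ≈ 066°.

066°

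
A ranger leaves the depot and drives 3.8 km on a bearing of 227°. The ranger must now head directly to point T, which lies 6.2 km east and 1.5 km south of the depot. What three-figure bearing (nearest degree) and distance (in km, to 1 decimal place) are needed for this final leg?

083°, 9.0 km

Leg 1 (227°, 3.8 km): east 3.8 sin 227° = -2.78, north 3.8 cos 227° = -2.59
Current position: (-2.78, -2.59). Target: (6.2, -1.5). Remaining: Δeast = 8.98, Δnorth = 1.09.
Bearing = atan2(8.98, 1.09) mod 360° = 83.07°; distance = √((8.98)² + (1.09)²) = 9.045 km.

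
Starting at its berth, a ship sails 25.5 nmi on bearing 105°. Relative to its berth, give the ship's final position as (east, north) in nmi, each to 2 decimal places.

Leg 1 (105°, 25.5 nmi): east 25.5 sin 105° = 24.63, north 25.5 cos 105° = -6.60
Summing: 24.63 nmi east, -6.60 nmi north → (24.63, -6.60).

(24.63, -6.60)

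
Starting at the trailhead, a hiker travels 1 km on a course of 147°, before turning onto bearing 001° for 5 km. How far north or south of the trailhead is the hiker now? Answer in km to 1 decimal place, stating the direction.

Leg 1 (147°, 1 km): east 1 sin 147° = 0.54, north 1 cos 147° = -0.84
Leg 2 (001°, 5 km): east 5 sin 1° = 0.09, north 5 cos 1° = 5.00
Net north component: 4.16 km.

4.2 km north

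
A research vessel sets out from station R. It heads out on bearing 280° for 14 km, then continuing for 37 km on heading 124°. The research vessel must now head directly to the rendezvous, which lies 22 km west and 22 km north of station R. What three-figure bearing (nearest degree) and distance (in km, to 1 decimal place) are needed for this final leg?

316°, 56.0 km

Leg 1 (280°, 14 km): east 14 sin 280° = -13.79, north 14 cos 280° = 2.43
Leg 2 (124°, 37 km): east 37 sin 124° = 30.67, north 37 cos 124° = -20.69
Current position: (16.89, -18.26). Target: (-22, 22). Remaining: Δeast = -38.89, Δnorth = 40.26.
Bearing = atan2(-38.89, 40.26) mod 360° = 315.99°; distance = √((-38.89)² + (40.26)²) = 55.973 km.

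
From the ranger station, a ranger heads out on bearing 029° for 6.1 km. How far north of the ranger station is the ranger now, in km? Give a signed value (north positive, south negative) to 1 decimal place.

Leg 1 (029°, 6.1 km): east 6.1 sin 29° = 2.96, north 6.1 cos 29° = 5.34
Net north component: 5.34 km.

5.3 km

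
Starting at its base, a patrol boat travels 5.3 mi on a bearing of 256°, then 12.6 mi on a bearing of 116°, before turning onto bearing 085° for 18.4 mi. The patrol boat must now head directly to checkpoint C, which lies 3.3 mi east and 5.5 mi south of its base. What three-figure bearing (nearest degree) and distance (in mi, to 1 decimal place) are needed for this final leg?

Leg 1 (256°, 5.3 mi): east 5.3 sin 256° = -5.14, north 5.3 cos 256° = -1.28
Leg 2 (116°, 12.6 mi): east 12.6 sin 116° = 11.32, north 12.6 cos 116° = -5.52
Leg 3 (085°, 18.4 mi): east 18.4 sin 85° = 18.33, north 18.4 cos 85° = 1.60
Current position: (24.51, -5.20). Target: (3.3, -5.5). Remaining: Δeast = -21.21, Δnorth = -0.30.
Bearing = atan2(-21.21, -0.30) mod 360° = 269.20°; distance = √((-21.21)² + (-0.30)²) = 21.214 mi.

269°, 21.2 mi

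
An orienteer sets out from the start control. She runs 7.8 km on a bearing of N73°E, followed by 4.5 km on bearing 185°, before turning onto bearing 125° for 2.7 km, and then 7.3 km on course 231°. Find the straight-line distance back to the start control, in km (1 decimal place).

9.1 km

Leg 1 (N73°E, 7.8 km): east 7.8 sin 73° = 7.46, north 7.8 cos 73° = 2.28
Leg 2 (185°, 4.5 km): east 4.5 sin 185° = -0.39, north 4.5 cos 185° = -4.48
Leg 3 (125°, 2.7 km): east 2.7 sin 125° = 2.21, north 2.7 cos 125° = -1.55
Leg 4 (231°, 7.3 km): east 7.3 sin 231° = -5.67, north 7.3 cos 231° = -4.59
Net: 3.61 east, -8.35 north. Distance = √((3.61)² + (-8.35)²) = 9.091 km.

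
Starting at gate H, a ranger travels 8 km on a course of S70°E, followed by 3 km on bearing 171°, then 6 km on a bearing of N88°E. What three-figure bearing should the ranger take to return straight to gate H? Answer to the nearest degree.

Leg 1 (S70°E, 8 km): east 8 sin 110° = 7.52, north 8 cos 110° = -2.74
Leg 2 (171°, 3 km): east 3 sin 171° = 0.47, north 3 cos 171° = -2.96
Leg 3 (N88°E, 6 km): east 6 sin 88° = 6.00, north 6 cos 88° = 0.21
Net displacement: 13.98 east, -5.49 north. Direction back to start is (-13.98, 5.49): bearing = atan2(-13.98, 5.49) mod 360° = 291.44° ≈ 291°.

291°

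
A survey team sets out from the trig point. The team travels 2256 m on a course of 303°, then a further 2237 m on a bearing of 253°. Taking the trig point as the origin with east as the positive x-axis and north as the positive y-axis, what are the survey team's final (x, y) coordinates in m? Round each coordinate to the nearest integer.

(-4031, 575)

Leg 1 (303°, 2256 m): east 2256 sin 303° = -1892.04, north 2256 cos 303° = 1228.71
Leg 2 (253°, 2237 m): east 2237 sin 253° = -2139.25, north 2237 cos 253° = -654.04
Summing: -4031.29 m east, 574.67 m north → (-4031, 575).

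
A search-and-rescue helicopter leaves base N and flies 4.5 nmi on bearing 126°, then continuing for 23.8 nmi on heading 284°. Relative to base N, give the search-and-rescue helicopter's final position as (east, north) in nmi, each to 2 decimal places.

Leg 1 (126°, 4.5 nmi): east 4.5 sin 126° = 3.64, north 4.5 cos 126° = -2.65
Leg 2 (284°, 23.8 nmi): east 23.8 sin 284° = -23.09, north 23.8 cos 284° = 5.76
Summing: -19.45 nmi east, 3.11 nmi north → (-19.45, 3.11).

(-19.45, 3.11)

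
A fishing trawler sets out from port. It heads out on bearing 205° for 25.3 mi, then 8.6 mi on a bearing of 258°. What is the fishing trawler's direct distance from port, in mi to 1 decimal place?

31.2 mi

Leg 1 (205°, 25.3 mi): east 25.3 sin 205° = -10.69, north 25.3 cos 205° = -22.93
Leg 2 (258°, 8.6 mi): east 8.6 sin 258° = -8.41, north 8.6 cos 258° = -1.79
Net: -19.10 east, -24.72 north. Distance = √((-19.10)² + (-24.72)²) = 31.240 mi.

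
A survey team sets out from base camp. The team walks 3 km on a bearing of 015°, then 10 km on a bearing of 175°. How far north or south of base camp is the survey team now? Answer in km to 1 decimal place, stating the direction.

7.1 km south

Leg 1 (015°, 3 km): east 3 sin 15° = 0.78, north 3 cos 15° = 2.90
Leg 2 (175°, 10 km): east 10 sin 175° = 0.87, north 10 cos 175° = -9.96
Net north component: -7.06 km.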